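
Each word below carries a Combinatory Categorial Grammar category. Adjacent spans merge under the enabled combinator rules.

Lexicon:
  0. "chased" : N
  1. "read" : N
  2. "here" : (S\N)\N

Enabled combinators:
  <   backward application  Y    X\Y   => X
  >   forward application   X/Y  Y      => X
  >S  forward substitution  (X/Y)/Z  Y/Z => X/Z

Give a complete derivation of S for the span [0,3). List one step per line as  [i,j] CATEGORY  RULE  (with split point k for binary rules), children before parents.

[0,3] S   <
  [0,1] "chased" : N
  [1,3] S\N   <
    [1,2] "read" : N
    [2,3] "here" : (S\N)\N

[0,1] N  lex  "chased"
[1,2] N  lex  "read"
[2,3] (S\N)\N  lex  "here"
[1,3] S\N  <  k=2
[0,3] S  <  k=1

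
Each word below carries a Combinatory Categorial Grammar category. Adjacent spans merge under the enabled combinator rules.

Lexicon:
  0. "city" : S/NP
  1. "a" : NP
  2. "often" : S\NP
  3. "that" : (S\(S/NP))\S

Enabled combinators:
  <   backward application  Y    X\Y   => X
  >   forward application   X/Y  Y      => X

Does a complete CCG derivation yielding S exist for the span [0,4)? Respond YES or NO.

YES

[0,4] S   <
  [0,1] "city" : S/NP
  [1,4] S\(S/NP)   <
    [1,3] S   <
      [1,2] "a" : NP
      [2,3] "often" : S\NP
    [3,4] "that" : (S\(S/NP))\S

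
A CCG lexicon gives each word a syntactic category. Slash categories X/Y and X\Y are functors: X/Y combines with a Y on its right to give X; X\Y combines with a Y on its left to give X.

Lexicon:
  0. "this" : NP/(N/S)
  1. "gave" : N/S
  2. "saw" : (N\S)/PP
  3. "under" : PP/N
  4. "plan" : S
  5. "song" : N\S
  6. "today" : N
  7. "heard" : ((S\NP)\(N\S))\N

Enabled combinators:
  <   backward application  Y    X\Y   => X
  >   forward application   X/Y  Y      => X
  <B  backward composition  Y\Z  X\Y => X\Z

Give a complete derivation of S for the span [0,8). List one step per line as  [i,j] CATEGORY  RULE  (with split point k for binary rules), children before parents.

[0,1] NP/(N/S)  lex  "this"
[1,2] N/S  lex  "gave"
[0,2] NP  >  k=1
[2,3] (N\S)/PP  lex  "saw"
[3,4] PP/N  lex  "under"
[4,5] S  lex  "plan"
[5,6] N\S  lex  "song"
[4,6] N  <  k=5
[3,6] PP  >  k=4
[2,6] N\S  >  k=3
[6,7] N  lex  "today"
[7,8] ((S\NP)\(N\S))\N  lex  "heard"
[6,8] (S\NP)\(N\S)  <  k=7
[2,8] S\NP  <  k=6
[0,8] S  <  k=2

[0,8] S   <
  [0,2] NP   >
    [0,1] "this" : NP/(N/S)
    [1,2] "gave" : N/S
  [2,8] S\NP   <
    [2,6] N\S   >
      [2,3] "saw" : (N\S)/PP
      [3,6] PP   >
        [3,4] "under" : PP/N
        [4,6] N   <
          [4,5] "plan" : S
          [5,6] "song" : N\S
    [6,8] (S\NP)\(N\S)   <
      [6,7] "today" : N
      [7,8] "heard" : ((S\NP)\(N\S))\N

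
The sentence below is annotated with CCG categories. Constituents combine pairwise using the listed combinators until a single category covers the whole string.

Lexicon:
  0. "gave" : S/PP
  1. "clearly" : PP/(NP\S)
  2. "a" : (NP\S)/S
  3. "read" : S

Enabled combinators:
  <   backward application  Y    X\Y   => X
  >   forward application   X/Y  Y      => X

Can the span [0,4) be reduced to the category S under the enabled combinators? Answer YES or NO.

YES

[0,4] S   >
  [0,1] "gave" : S/PP
  [1,4] PP   >
    [1,2] "clearly" : PP/(NP\S)
    [2,4] NP\S   >
      [2,3] "a" : (NP\S)/S
      [3,4] "read" : S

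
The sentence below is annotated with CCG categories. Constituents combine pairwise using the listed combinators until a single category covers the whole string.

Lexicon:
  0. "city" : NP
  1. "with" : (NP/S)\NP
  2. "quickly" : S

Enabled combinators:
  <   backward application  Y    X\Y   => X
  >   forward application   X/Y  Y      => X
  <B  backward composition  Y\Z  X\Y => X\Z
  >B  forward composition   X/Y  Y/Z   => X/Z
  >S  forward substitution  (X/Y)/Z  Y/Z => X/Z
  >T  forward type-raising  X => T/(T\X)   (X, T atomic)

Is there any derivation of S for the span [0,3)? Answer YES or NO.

NP (NP/S)\NP S
CKY chart[0,3] = {N/(N\NP), NP, NP/(NP\NP), NP/(S\S), PP/(PP\NP), S/(S\NP)}; S ∉ chart

NO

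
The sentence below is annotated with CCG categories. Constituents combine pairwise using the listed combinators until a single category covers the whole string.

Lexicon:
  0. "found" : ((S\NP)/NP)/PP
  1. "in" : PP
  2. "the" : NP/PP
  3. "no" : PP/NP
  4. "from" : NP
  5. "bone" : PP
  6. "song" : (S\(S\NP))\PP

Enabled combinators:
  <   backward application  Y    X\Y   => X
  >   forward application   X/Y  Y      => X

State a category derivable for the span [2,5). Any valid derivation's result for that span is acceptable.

[0,7] S   <
  [0,5] S\NP   >
    [0,2] (S\NP)/NP   >
      [0,1] "found" : ((S\NP)/NP)/PP
      [1,2] "in" : PP
    [2,5] NP   >
      [2,3] "the" : NP/PP
      [3,5] PP   >
        [3,4] "no" : PP/NP
        [4,5] "from" : NP
  [5,7] S\(S\NP)   <
    [5,6] "bone" : PP
    [6,7] "song" : (S\(S\NP))\PP

NP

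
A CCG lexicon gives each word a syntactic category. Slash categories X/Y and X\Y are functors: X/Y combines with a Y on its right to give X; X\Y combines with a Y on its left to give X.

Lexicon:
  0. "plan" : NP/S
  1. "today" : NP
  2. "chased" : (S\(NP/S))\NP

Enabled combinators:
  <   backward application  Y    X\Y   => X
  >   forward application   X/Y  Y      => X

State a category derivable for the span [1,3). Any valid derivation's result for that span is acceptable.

[0,3] S   <
  [0,1] "plan" : NP/S
  [1,3] S\(NP/S)   <
    [1,2] "today" : NP
    [2,3] "chased" : (S\(NP/S))\NP

S\(NP/S)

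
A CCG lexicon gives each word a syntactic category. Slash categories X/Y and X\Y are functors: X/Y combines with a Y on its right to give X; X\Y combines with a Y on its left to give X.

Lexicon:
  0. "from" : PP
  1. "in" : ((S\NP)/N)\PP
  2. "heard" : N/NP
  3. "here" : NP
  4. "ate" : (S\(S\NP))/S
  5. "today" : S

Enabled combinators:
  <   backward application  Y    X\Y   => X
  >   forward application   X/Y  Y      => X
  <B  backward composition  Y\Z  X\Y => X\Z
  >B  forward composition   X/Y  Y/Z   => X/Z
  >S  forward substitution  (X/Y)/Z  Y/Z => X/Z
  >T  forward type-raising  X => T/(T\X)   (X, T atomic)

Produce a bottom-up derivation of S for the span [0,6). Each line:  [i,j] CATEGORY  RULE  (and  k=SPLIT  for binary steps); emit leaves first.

[0,1] PP  lex  "from"
[1,2] ((S\NP)/N)\PP  lex  "in"
[0,2] (S\NP)/N  <  k=1
[2,3] N/NP  lex  "heard"
[3,4] NP  lex  "here"
[2,4] N  >  k=3
[0,4] S\NP  >  k=2
[4,5] (S\(S\NP))/S  lex  "ate"
[5,6] S  lex  "today"
[4,6] S\(S\NP)  >  k=5
[0,6] S  <  k=4

[0,6] S   <
  [0,4] S\NP   >
    [0,2] (S\NP)/N   <
      [0,1] "from" : PP
      [1,2] "in" : ((S\NP)/N)\PP
    [2,4] N   >
      [2,3] "heard" : N/NP
      [3,4] "here" : NP
  [4,6] S\(S\NP)   >
    [4,5] "ate" : (S\(S\NP))/S
    [5,6] "today" : S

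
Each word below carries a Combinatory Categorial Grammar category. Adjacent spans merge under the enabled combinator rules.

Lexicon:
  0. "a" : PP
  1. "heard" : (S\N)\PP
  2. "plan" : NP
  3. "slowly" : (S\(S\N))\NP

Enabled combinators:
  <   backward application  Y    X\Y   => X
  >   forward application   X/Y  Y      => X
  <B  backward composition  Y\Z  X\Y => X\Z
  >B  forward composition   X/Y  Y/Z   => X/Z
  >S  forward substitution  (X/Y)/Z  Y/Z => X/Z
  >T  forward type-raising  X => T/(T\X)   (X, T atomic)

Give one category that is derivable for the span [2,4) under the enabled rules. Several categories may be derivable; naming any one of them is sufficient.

S\(S\N)

[0,4] S   <
  [0,2] S\N   <
    [0,1] "a" : PP
    [1,2] "heard" : (S\N)\PP
  [2,4] S\(S\N)   <
    [2,3] "plan" : NP
    [3,4] "slowly" : (S\(S\N))\NP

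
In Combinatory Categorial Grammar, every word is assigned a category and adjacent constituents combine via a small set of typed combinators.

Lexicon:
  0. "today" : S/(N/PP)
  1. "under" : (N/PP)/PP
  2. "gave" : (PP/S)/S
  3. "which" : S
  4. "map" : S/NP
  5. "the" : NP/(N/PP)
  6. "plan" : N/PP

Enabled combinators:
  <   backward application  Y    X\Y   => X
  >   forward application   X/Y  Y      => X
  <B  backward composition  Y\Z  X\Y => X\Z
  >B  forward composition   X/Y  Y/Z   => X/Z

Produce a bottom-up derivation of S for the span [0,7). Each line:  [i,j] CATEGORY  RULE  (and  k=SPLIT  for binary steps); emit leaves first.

[0,1] S/(N/PP)  lex  "today"
[1,2] (N/PP)/PP  lex  "under"
[0,2] S/PP  >B  k=1
[2,3] (PP/S)/S  lex  "gave"
[3,4] S  lex  "which"
[2,4] PP/S  >  k=3
[4,5] S/NP  lex  "map"
[5,6] NP/(N/PP)  lex  "the"
[6,7] N/PP  lex  "plan"
[5,7] NP  >  k=6
[4,7] S  >  k=5
[2,7] PP  >  k=4
[0,7] S  >  k=2

[0,7] S   >
  [0,2] S/PP   >B
    [0,1] "today" : S/(N/PP)
    [1,2] "under" : (N/PP)/PP
  [2,7] PP   >
    [2,4] PP/S   >
      [2,3] "gave" : (PP/S)/S
      [3,4] "which" : S
    [4,7] S   >
      [4,5] "map" : S/NP
      [5,7] NP   >
        [5,6] "the" : NP/(N/PP)
        [6,7] "plan" : N/PP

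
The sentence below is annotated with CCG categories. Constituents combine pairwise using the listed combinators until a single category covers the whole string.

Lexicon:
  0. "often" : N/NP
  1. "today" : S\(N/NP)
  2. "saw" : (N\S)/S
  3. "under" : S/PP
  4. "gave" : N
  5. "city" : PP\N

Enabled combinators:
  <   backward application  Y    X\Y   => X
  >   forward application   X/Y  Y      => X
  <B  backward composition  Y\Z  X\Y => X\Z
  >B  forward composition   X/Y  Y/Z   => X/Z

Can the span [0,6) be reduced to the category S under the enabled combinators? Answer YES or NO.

N/NP S\(N/NP) (N\S)/S S/PP N PP\N
CKY chart[0,6] = {N}; S ∉ chart

NO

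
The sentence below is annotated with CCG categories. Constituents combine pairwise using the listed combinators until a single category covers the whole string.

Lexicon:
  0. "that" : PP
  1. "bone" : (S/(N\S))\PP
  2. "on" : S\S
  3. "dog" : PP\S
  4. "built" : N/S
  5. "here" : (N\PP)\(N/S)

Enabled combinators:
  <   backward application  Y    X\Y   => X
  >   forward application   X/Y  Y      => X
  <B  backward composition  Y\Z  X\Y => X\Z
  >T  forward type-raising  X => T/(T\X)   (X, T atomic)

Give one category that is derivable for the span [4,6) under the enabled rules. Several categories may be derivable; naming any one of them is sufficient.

[0,6] S   >
  [0,2] S/(N\S)   <
    [0,1] "that" : PP
    [1,2] "bone" : (S/(N\S))\PP
  [2,6] N\S   <B
    [2,4] PP\S   <B
      [2,3] "on" : S\S
      [3,4] "dog" : PP\S
    [4,6] N\PP   <
      [4,5] "built" : N/S
      [5,6] "here" : (N\PP)\(N/S)

N\PP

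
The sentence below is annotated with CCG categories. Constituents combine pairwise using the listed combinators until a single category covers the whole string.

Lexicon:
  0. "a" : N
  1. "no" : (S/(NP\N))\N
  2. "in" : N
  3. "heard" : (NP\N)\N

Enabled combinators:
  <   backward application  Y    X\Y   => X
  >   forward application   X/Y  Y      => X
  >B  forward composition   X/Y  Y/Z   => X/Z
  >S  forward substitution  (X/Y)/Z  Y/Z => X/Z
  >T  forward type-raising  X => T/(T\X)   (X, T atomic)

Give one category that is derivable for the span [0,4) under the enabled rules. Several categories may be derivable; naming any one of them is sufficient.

[0,4] S   >
  [0,2] S/(NP\N)   <
    [0,1] "a" : N
    [1,2] "no" : (S/(NP\N))\N
  [2,4] NP\N   <
    [2,3] "in" : N
    [3,4] "heard" : (NP\N)\N

S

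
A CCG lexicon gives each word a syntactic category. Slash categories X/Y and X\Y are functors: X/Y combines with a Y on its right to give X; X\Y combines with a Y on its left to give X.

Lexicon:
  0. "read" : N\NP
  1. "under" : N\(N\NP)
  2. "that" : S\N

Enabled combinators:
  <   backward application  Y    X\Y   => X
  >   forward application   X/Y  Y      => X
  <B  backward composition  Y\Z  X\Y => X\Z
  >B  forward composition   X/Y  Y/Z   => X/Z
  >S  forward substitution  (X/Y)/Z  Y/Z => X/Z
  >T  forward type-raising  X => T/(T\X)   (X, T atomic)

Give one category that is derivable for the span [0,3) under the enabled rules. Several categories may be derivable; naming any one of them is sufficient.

[0,3] S   <
  [0,2] N   <
    [0,1] "read" : N\NP
    [1,2] "under" : N\(N\NP)
  [2,3] "that" : S\N

S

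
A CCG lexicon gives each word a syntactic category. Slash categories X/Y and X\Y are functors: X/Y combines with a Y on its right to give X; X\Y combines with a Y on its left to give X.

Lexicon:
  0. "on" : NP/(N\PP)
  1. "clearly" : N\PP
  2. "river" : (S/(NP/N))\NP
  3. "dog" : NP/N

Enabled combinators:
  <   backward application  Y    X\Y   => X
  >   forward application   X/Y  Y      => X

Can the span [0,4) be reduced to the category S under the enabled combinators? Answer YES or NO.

[0,4] S   >
  [0,3] S/(NP/N)   <
    [0,2] NP   >
      [0,1] "on" : NP/(N\PP)
      [1,2] "clearly" : N\PP
    [2,3] "river" : (S/(NP/N))\NP
  [3,4] "dog" : NP/N

YES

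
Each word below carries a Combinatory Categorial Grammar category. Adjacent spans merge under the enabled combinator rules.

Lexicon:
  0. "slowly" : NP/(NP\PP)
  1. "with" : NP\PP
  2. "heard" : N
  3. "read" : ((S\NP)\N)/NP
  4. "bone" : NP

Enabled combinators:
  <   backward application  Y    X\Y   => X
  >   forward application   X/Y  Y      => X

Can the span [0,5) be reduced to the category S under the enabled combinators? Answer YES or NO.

YES

[0,5] S   <
  [0,2] NP   >
    [0,1] "slowly" : NP/(NP\PP)
    [1,2] "with" : NP\PP
  [2,5] S\NP   <
    [2,3] "heard" : N
    [3,5] (S\NP)\N   >
      [3,4] "read" : ((S\NP)\N)/NP
      [4,5] "bone" : NP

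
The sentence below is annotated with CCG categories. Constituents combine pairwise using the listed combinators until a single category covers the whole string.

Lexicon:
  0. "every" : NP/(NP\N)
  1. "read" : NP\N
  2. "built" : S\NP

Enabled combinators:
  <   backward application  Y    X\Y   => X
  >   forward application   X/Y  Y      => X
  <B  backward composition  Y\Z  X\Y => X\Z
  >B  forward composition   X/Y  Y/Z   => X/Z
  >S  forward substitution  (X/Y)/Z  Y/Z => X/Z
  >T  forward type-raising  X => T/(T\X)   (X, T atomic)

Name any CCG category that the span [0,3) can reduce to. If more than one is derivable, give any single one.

S

[0,3] S   <
  [0,2] NP   >
    [0,1] "every" : NP/(NP\N)
    [1,2] "read" : NP\N
  [2,3] "built" : S\NP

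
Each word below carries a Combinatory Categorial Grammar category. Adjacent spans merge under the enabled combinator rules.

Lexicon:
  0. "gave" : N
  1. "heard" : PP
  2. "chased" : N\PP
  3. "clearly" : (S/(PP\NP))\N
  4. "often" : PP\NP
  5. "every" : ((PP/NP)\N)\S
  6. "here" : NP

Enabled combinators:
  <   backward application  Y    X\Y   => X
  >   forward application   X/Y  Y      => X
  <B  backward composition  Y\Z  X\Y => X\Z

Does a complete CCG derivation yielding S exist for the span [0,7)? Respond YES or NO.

N PP N\PP (S/(PP\NP))\N PP\NP ((PP/NP)\N)\S NP
CKY chart[0,7] = {PP}; S ∉ chart

NO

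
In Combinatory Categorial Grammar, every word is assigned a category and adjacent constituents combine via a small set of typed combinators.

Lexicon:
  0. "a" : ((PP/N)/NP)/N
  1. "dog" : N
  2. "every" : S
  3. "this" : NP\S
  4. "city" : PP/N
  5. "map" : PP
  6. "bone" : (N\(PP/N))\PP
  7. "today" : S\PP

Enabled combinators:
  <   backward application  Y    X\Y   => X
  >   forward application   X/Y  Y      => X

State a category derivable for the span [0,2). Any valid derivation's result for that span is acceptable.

(PP/N)/NP

[0,8] S   <
  [0,7] PP   >
    [0,4] PP/N   >
      [0,2] (PP/N)/NP   >
        [0,1] "a" : ((PP/N)/NP)/N
        [1,2] "dog" : N
      [2,4] NP   <
        [2,3] "every" : S
        [3,4] "this" : NP\S
    [4,7] N   <
      [4,5] "city" : PP/N
      [5,7] N\(PP/N)   <
        [5,6] "map" : PP
        [6,7] "bone" : (N\(PP/N))\PP
  [7,8] "today" : S\PP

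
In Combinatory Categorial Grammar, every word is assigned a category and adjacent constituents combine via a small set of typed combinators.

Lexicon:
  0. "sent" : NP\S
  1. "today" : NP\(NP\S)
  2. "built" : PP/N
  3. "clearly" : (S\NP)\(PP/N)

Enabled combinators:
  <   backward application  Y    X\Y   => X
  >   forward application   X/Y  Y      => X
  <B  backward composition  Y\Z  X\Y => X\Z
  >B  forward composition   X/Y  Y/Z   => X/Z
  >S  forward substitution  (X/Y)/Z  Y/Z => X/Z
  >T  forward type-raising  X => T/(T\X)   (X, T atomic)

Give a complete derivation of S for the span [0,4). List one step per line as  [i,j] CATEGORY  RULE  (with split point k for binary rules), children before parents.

[0,4] S   <
  [0,2] NP   <
    [0,1] "sent" : NP\S
    [1,2] "today" : NP\(NP\S)
  [2,4] S\NP   <
    [2,3] "built" : PP/N
    [3,4] "clearly" : (S\NP)\(PP/N)

[0,1] NP\S  lex  "sent"
[1,2] NP\(NP\S)  lex  "today"
[0,2] NP  <  k=1
[2,3] PP/N  lex  "built"
[3,4] (S\NP)\(PP/N)  lex  "clearly"
[2,4] S\NP  <  k=3
[0,4] S  <  k=2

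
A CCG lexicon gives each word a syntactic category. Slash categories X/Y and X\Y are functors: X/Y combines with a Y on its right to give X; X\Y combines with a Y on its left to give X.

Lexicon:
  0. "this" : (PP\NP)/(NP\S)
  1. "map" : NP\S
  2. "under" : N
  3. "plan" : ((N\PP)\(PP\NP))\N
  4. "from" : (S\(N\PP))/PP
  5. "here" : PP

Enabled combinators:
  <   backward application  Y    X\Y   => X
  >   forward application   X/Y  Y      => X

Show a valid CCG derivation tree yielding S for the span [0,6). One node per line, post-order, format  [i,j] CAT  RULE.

[0,6] S   <
  [0,4] N\PP   <
    [0,2] PP\NP   >
      [0,1] "this" : (PP\NP)/(NP\S)
      [1,2] "map" : NP\S
    [2,4] (N\PP)\(PP\NP)   <
      [2,3] "under" : N
      [3,4] "plan" : ((N\PP)\(PP\NP))\N
  [4,6] S\(N\PP)   >
    [4,5] "from" : (S\(N\PP))/PP
    [5,6] "here" : PP

[0,1] (PP\NP)/(NP\S)  lex  "this"
[1,2] NP\S  lex  "map"
[0,2] PP\NP  >  k=1
[2,3] N  lex  "under"
[3,4] ((N\PP)\(PP\NP))\N  lex  "plan"
[2,4] (N\PP)\(PP\NP)  <  k=3
[0,4] N\PP  <  k=2
[4,5] (S\(N\PP))/PP  lex  "from"
[5,6] PP  lex  "here"
[4,6] S\(N\PP)  >  k=5
[0,6] S  <  k=4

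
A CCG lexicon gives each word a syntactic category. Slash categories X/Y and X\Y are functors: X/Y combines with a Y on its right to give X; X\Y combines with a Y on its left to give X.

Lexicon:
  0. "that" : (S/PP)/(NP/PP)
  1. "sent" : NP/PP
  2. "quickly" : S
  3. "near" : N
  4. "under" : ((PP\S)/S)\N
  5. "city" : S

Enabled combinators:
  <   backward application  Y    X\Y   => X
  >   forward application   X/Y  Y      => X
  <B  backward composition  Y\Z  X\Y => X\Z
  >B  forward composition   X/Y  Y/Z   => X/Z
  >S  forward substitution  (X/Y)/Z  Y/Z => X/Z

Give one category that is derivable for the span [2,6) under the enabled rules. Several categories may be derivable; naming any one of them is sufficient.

PP

[0,6] S   >
  [0,2] S/PP   >
    [0,1] "that" : (S/PP)/(NP/PP)
    [1,2] "sent" : NP/PP
  [2,6] PP   <
    [2,3] "quickly" : S
    [3,6] PP\S   >
      [3,5] (PP\S)/S   <
        [3,4] "near" : N
        [4,5] "under" : ((PP\S)/S)\N
      [5,6] "city" : S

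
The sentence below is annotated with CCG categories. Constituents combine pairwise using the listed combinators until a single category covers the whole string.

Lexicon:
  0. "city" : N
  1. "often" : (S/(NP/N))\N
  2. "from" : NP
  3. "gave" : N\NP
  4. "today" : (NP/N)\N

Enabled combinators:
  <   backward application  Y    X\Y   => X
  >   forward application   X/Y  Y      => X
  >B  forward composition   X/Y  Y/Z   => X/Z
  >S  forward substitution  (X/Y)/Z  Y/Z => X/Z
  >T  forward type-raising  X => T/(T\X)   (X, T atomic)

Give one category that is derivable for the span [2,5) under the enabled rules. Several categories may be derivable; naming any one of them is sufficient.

[0,5] S   >
  [0,2] S/(NP/N)   <
    [0,1] "city" : N
    [1,2] "often" : (S/(NP/N))\N
  [2,5] NP/N   <
    [2,4] N   >
      [2,3] N/(N\NP)   >T
        [2,3] "from" : NP
      [3,4] "gave" : N\NP
    [4,5] "today" : (NP/N)\N

NP/N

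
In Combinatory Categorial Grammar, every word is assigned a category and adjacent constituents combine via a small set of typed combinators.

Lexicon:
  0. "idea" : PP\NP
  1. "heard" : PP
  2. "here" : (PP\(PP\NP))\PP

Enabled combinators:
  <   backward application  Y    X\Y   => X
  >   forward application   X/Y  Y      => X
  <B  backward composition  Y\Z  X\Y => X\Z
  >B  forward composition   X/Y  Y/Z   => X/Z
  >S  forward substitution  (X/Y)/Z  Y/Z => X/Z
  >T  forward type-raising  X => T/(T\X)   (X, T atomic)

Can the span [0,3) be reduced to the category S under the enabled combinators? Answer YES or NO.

NO

PP\NP PP (PP\(PP\NP))\PP
CKY chart[0,3] = {N/(N\PP), NP/(NP\PP), PP, PP/(PP\PP), S/(S\PP)}; S ∉ chart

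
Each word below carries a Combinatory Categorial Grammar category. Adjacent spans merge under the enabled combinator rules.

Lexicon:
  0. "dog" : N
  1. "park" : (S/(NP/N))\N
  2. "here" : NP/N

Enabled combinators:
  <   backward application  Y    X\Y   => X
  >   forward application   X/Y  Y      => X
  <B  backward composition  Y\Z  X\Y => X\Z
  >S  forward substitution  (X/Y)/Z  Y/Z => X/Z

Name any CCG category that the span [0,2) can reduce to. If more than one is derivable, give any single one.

S/(NP/N)

[0,3] S   >
  [0,2] S/(NP/N)   <
    [0,1] "dog" : N
    [1,2] "park" : (S/(NP/N))\N
  [2,3] "here" : NP/N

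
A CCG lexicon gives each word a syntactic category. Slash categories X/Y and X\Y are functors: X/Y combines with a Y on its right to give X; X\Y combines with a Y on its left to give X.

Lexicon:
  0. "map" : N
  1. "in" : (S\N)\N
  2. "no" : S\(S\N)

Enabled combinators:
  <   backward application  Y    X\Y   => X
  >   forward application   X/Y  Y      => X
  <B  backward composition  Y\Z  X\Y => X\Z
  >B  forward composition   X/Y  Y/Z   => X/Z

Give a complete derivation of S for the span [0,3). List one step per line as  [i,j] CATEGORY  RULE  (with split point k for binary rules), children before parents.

[0,3] S   <
  [0,2] S\N   <
    [0,1] "map" : N
    [1,2] "in" : (S\N)\N
  [2,3] "no" : S\(S\N)

[0,1] N  lex  "map"
[1,2] (S\N)\N  lex  "in"
[0,2] S\N  <  k=1
[2,3] S\(S\N)  lex  "no"
[0,3] S  <  k=2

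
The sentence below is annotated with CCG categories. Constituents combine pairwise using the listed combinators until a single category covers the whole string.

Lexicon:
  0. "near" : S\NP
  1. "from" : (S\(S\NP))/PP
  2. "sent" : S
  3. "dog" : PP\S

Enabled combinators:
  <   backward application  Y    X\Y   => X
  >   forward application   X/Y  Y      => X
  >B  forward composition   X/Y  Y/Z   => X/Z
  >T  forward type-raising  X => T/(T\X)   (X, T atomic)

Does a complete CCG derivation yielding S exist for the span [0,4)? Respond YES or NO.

YES

[0,4] S   <
  [0,1] "near" : S\NP
  [1,4] S\(S\NP)   >
    [1,2] "from" : (S\(S\NP))/PP
    [2,4] PP   >
      [2,3] PP/(PP\S)   >T
        [2,3] "sent" : S
      [3,4] "dog" : PP\S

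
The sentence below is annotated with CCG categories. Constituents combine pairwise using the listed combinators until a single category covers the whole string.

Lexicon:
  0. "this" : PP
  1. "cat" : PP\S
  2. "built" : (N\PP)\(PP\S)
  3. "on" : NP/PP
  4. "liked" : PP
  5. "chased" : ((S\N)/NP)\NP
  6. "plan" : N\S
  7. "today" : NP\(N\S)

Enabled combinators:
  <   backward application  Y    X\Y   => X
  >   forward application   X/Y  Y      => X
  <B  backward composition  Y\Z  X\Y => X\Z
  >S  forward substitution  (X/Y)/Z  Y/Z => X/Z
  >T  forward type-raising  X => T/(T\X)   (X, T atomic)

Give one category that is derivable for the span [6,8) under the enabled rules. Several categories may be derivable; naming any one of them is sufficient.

[0,8] S   <
  [0,1] "this" : PP
  [1,8] S\PP   <B
    [1,3] N\PP   <
      [1,2] "cat" : PP\S
      [2,3] "built" : (N\PP)\(PP\S)
    [3,8] S\N   >
      [3,6] (S\N)/NP   <
        [3,5] NP   >
          [3,4] "on" : NP/PP
          [4,5] "liked" : PP
        [5,6] "chased" : ((S\N)/NP)\NP
      [6,8] NP   <
        [6,7] "plan" : N\S
        [7,8] "today" : NP\(N\S)

NP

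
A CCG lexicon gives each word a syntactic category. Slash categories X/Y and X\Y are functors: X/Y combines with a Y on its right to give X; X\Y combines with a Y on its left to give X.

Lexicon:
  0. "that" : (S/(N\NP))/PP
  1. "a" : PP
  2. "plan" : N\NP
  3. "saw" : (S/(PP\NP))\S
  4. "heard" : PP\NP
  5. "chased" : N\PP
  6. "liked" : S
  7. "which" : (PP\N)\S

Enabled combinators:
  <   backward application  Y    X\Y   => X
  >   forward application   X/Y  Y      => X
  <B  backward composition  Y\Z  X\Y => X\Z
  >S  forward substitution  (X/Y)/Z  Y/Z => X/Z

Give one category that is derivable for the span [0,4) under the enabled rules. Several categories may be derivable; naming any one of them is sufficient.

[0,8] S   >
  [0,4] S/(PP\NP)   <
    [0,3] S   >
      [0,2] S/(N\NP)   >
        [0,1] "that" : (S/(N\NP))/PP
        [1,2] "a" : PP
      [2,3] "plan" : N\NP
    [3,4] "saw" : (S/(PP\NP))\S
  [4,8] PP\NP   <B
    [4,6] N\NP   <B
      [4,5] "heard" : PP\NP
      [5,6] "chased" : N\PP
    [6,8] PP\N   <
      [6,7] "liked" : S
      [7,8] "which" : (PP\N)\S

S/(PP\NP)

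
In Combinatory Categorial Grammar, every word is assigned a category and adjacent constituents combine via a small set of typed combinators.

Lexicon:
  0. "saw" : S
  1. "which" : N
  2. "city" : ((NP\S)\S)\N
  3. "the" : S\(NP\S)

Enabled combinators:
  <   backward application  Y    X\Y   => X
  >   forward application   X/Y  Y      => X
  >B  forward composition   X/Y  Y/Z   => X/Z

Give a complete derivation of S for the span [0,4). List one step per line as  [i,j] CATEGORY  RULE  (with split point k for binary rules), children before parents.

[0,1] S  lex  "saw"
[1,2] N  lex  "which"
[2,3] ((NP\S)\S)\N  lex  "city"
[1,3] (NP\S)\S  <  k=2
[0,3] NP\S  <  k=1
[3,4] S\(NP\S)  lex  "the"
[0,4] S  <  k=3

[0,4] S   <
  [0,3] NP\S   <
    [0,1] "saw" : S
    [1,3] (NP\S)\S   <
      [1,2] "which" : N
      [2,3] "city" : ((NP\S)\S)\N
  [3,4] "the" : S\(NP\S)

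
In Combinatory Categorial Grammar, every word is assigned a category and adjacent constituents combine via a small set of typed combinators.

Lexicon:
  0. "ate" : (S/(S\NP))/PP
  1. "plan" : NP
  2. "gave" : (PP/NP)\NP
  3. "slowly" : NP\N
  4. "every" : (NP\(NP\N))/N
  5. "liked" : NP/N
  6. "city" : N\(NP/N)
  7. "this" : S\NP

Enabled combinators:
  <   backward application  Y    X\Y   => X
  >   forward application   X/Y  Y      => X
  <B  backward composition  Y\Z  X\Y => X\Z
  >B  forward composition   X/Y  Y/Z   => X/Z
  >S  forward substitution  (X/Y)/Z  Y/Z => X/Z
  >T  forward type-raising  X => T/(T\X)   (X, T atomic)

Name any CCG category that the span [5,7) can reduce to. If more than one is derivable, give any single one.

N

[0,8] S   >
  [0,7] S/(S\NP)   >
    [0,1] "ate" : (S/(S\NP))/PP
    [1,7] PP   >
      [1,3] PP/NP   <
        [1,2] "plan" : NP
        [2,3] "gave" : (PP/NP)\NP
      [3,7] NP   <
        [3,4] "slowly" : NP\N
        [4,7] NP\(NP\N)   >
          [4,5] "every" : (NP\(NP\N))/N
          [5,7] N   <
            [5,6] "liked" : NP/N
            [6,7] "city" : N\(NP/N)
  [7,8] "this" : S\NP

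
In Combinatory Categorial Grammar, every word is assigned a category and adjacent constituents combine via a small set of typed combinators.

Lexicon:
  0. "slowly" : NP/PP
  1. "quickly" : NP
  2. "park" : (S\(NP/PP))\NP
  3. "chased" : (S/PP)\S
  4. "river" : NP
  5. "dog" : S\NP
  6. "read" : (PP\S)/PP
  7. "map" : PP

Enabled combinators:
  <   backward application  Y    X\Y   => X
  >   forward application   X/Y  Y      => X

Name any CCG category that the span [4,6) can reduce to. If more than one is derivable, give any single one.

S

[0,8] S   >
  [0,4] S/PP   <
    [0,3] S   <
      [0,1] "slowly" : NP/PP
      [1,3] S\(NP/PP)   <
        [1,2] "quickly" : NP
        [2,3] "park" : (S\(NP/PP))\NP
    [3,4] "chased" : (S/PP)\S
  [4,8] PP   <
    [4,6] S   <
      [4,5] "river" : NP
      [5,6] "dog" : S\NP
    [6,8] PP\S   >
      [6,7] "read" : (PP\S)/PP
      [7,8] "map" : PP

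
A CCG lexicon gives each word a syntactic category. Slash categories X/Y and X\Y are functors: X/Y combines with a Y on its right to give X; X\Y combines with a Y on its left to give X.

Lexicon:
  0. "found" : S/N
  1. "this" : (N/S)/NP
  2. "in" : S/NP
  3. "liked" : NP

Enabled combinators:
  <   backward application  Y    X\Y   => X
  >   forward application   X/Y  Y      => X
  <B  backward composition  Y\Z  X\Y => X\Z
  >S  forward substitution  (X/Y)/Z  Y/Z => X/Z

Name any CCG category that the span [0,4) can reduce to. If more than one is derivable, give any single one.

S

[0,4] S   >
  [0,1] "found" : S/N
  [1,4] N   >
    [1,3] N/NP   >S
      [1,2] "this" : (N/S)/NP
      [2,3] "in" : S/NP
    [3,4] "liked" : NP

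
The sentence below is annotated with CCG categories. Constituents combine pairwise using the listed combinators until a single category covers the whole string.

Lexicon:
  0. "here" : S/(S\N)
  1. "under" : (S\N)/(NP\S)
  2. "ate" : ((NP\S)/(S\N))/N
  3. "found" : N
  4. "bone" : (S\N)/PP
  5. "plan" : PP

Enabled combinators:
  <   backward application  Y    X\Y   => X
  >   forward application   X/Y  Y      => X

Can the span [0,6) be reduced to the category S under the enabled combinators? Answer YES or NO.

YES

[0,6] S   >
  [0,1] "here" : S/(S\N)
  [1,6] S\N   >
    [1,2] "under" : (S\N)/(NP\S)
    [2,6] NP\S   >
      [2,4] (NP\S)/(S\N)   >
        [2,3] "ate" : ((NP\S)/(S\N))/N
        [3,4] "found" : N
      [4,6] S\N   >
        [4,5] "bone" : (S\N)/PP
        [5,6] "plan" : PP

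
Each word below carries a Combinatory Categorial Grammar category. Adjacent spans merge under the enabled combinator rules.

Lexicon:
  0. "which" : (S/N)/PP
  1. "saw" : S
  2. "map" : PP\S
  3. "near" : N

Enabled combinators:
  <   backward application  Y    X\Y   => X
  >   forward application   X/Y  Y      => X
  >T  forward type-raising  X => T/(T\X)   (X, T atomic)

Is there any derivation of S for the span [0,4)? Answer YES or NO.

YES

[0,4] S   >
  [0,3] S/N   >
    [0,1] "which" : (S/N)/PP
    [1,3] PP   <
      [1,2] "saw" : S
      [2,3] "map" : PP\S
  [3,4] "near" : N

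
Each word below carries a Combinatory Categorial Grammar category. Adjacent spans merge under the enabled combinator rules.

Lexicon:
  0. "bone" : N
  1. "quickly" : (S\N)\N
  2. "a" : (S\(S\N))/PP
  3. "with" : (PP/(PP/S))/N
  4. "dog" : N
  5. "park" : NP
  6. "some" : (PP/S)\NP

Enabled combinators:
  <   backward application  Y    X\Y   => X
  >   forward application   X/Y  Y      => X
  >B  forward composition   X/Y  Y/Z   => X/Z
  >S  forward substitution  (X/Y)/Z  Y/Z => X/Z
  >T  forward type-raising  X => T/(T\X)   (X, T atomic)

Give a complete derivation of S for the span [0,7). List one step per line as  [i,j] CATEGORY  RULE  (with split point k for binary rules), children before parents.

[0,7] S   <
  [0,2] S\N   <
    [0,1] "bone" : N
    [1,2] "quickly" : (S\N)\N
  [2,7] S\(S\N)   >
    [2,3] "a" : (S\(S\N))/PP
    [3,7] PP   >
      [3,5] PP/(PP/S)   >
        [3,4] "with" : (PP/(PP/S))/N
        [4,5] "dog" : N
      [5,7] PP/S   <
        [5,6] "park" : NP
        [6,7] "some" : (PP/S)\NP

[0,1] N  lex  "bone"
[1,2] (S\N)\N  lex  "quickly"
[0,2] S\N  <  k=1
[2,3] (S\(S\N))/PP  lex  "a"
[3,4] (PP/(PP/S))/N  lex  "with"
[4,5] N  lex  "dog"
[3,5] PP/(PP/S)  >  k=4
[5,6] NP  lex  "park"
[6,7] (PP/S)\NP  lex  "some"
[5,7] PP/S  <  k=6
[3,7] PP  >  k=5
[2,7] S\(S\N)  >  k=3
[0,7] S  <  k=2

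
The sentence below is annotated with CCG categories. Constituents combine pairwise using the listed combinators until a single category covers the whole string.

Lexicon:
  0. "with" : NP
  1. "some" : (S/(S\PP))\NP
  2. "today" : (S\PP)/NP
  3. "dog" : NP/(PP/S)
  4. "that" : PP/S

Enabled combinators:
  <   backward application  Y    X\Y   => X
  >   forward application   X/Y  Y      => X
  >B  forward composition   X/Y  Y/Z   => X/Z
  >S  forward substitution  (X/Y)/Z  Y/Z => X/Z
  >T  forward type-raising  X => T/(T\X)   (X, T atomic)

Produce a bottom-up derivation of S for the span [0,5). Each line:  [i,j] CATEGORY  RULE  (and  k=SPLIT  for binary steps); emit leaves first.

[0,1] NP  lex  "with"
[1,2] (S/(S\PP))\NP  lex  "some"
[0,2] S/(S\PP)  <  k=1
[2,3] (S\PP)/NP  lex  "today"
[3,4] NP/(PP/S)  lex  "dog"
[4,5] PP/S  lex  "that"
[3,5] NP  >  k=4
[2,5] S\PP  >  k=3
[0,5] S  >  k=2

[0,5] S   >
  [0,2] S/(S\PP)   <
    [0,1] "with" : NP
    [1,2] "some" : (S/(S\PP))\NP
  [2,5] S\PP   >
    [2,3] "today" : (S\PP)/NP
    [3,5] NP   >
      [3,4] "dog" : NP/(PP/S)
      [4,5] "that" : PP/S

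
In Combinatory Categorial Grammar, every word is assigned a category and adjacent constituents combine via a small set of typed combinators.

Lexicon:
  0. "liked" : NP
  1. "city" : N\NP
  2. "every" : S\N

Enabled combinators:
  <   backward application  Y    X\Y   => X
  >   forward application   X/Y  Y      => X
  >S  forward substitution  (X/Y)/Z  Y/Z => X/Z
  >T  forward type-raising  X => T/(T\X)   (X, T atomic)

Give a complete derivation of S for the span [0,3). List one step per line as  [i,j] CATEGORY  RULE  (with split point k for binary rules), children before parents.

[0,3] S   <
  [0,2] N   >
    [0,1] N/(N\NP)   >T
      [0,1] "liked" : NP
    [1,2] "city" : N\NP
  [2,3] "every" : S\N

[0,1] NP  lex  "liked"
[0,1] N/(N\NP)  >T
[1,2] N\NP  lex  "city"
[0,2] N  >  k=1
[2,3] S\N  lex  "every"
[0,3] S  <  k=2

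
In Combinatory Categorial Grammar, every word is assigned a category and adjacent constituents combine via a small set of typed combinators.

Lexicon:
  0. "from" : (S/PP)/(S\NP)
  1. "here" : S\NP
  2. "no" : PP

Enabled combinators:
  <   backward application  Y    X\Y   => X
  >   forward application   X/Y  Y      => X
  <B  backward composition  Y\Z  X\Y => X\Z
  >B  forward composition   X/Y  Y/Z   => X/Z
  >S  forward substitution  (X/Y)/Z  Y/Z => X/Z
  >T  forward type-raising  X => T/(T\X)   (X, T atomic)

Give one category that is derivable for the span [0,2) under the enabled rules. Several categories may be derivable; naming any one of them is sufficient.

[0,3] S   >
  [0,2] S/PP   >
    [0,1] "from" : (S/PP)/(S\NP)
    [1,2] "here" : S\NP
  [2,3] "no" : PP

S/PP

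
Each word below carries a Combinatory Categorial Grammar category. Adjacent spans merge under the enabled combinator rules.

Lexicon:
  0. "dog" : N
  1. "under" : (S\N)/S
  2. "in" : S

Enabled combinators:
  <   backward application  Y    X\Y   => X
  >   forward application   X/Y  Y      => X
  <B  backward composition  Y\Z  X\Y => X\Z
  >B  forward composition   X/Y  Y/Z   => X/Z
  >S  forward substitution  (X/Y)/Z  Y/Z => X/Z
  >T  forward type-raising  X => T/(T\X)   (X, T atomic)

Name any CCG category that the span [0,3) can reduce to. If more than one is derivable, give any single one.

S

[0,3] S   >
  [0,1] S/(S\N)   >T
    [0,1] "dog" : N
  [1,3] S\N   >
    [1,2] "under" : (S\N)/S
    [2,3] "in" : S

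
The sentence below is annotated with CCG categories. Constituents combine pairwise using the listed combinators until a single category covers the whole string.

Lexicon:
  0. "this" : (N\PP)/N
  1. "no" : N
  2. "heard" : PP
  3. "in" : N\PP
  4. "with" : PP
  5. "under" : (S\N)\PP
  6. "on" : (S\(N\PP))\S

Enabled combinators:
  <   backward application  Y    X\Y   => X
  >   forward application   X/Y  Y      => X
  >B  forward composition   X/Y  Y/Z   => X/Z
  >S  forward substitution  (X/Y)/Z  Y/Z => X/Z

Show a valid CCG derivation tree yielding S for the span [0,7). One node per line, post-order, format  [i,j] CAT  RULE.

[0,7] S   <
  [0,2] N\PP   >
    [0,1] "this" : (N\PP)/N
    [1,2] "no" : N
  [2,7] S\(N\PP)   <
    [2,6] S   <
      [2,4] N   <
        [2,3] "heard" : PP
        [3,4] "in" : N\PP
      [4,6] S\N   <
        [4,5] "with" : PP
        [5,6] "under" : (S\N)\PP
    [6,7] "on" : (S\(N\PP))\S

[0,1] (N\PP)/N  lex  "this"
[1,2] N  lex  "no"
[0,2] N\PP  >  k=1
[2,3] PP  lex  "heard"
[3,4] N\PP  lex  "in"
[2,4] N  <  k=3
[4,5] PP  lex  "with"
[5,6] (S\N)\PP  lex  "under"
[4,6] S\N  <  k=5
[2,6] S  <  k=4
[6,7] (S\(N\PP))\S  lex  "on"
[2,7] S\(N\PP)  <  k=6
[0,7] S  <  k=2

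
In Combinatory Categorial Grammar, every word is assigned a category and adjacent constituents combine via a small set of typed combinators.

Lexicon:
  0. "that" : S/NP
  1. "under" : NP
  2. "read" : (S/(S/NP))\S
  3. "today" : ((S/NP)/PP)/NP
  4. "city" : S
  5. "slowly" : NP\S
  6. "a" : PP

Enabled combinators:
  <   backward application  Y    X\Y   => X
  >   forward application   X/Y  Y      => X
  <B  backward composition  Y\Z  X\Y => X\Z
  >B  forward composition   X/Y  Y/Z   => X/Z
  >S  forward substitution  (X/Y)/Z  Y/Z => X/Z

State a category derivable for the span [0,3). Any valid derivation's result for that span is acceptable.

S/(S/NP)

[0,7] S   >
  [0,6] S/PP   >B
    [0,3] S/(S/NP)   <
      [0,2] S   >
        [0,1] "that" : S/NP
        [1,2] "under" : NP
      [2,3] "read" : (S/(S/NP))\S
    [3,6] (S/NP)/PP   >
      [3,4] "today" : ((S/NP)/PP)/NP
      [4,6] NP   <
        [4,5] "city" : S
        [5,6] "slowly" : NP\S
  [6,7] "a" : PP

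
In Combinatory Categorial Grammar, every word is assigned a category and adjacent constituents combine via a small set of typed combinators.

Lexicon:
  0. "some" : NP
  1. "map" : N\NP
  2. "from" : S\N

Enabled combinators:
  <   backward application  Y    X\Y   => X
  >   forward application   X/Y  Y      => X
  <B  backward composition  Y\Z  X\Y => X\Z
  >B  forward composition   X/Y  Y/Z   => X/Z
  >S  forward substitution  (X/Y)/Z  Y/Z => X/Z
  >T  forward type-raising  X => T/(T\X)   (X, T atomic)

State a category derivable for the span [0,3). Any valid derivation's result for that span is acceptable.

S

[0,3] S   >
  [0,1] S/(S\NP)   >T
    [0,1] "some" : NP
  [1,3] S\NP   <B
    [1,2] "map" : N\NP
    [2,3] "from" : S\N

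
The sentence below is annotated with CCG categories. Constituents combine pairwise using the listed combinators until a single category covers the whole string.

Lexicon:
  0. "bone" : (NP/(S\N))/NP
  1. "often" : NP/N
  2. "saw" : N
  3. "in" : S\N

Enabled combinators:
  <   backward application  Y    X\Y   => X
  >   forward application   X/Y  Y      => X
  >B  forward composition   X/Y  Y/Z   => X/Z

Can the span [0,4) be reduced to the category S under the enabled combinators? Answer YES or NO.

NO

(NP/(S\N))/NP NP/N N S\N
CKY chart[0,4] = {NP}; S ∉ chart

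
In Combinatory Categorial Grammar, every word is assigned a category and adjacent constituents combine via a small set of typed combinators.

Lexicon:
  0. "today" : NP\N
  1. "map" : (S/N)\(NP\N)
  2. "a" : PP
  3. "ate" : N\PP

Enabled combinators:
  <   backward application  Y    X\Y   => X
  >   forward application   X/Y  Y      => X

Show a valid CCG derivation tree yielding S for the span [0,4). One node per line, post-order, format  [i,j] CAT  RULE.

[0,4] S   >
  [0,2] S/N   <
    [0,1] "today" : NP\N
    [1,2] "map" : (S/N)\(NP\N)
  [2,4] N   <
    [2,3] "a" : PP
    [3,4] "ate" : N\PP

[0,1] NP\N  lex  "today"
[1,2] (S/N)\(NP\N)  lex  "map"
[0,2] S/N  <  k=1
[2,3] PP  lex  "a"
[3,4] N\PP  lex  "ate"
[2,4] N  <  k=3
[0,4] S  >  k=2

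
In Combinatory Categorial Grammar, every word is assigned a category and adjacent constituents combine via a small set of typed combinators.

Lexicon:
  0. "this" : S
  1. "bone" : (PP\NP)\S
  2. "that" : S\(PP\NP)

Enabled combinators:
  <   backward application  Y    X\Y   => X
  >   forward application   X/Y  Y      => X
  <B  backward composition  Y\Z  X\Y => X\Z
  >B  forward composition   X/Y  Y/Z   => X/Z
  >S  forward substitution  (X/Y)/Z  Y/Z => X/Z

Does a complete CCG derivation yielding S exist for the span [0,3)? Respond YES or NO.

[0,3] S   <
  [0,2] PP\NP   <
    [0,1] "this" : S
    [1,2] "bone" : (PP\NP)\S
  [2,3] "that" : S\(PP\NP)

YES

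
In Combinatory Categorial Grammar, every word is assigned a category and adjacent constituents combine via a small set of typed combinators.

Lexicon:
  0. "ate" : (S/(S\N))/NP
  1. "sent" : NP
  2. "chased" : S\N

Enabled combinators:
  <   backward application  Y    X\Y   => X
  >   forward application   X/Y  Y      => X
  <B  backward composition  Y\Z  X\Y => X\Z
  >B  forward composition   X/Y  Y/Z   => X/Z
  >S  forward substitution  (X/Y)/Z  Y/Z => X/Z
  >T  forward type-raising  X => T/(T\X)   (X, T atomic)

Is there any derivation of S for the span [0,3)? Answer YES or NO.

[0,3] S   >
  [0,2] S/(S\N)   >
    [0,1] "ate" : (S/(S\N))/NP
    [1,2] "sent" : NP
  [2,3] "chased" : S\N

YES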